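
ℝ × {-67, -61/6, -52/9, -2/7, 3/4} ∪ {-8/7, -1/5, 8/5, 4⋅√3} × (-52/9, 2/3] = (ℝ × {-67, -61/6, -52/9, -2/7, 3/4}) ∪ ({-8/7, -1/5, 8/5, 4⋅√3} × (-52/9, 2/3])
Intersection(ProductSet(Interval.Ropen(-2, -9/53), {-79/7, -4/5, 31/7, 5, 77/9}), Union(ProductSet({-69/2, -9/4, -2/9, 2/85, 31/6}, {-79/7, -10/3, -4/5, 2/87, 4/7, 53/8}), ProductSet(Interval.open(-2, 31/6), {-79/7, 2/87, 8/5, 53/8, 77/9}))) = Union(ProductSet({-2/9}, {-79/7, -4/5}), ProductSet(Interval.open(-2, -9/53), {-79/7, 77/9}))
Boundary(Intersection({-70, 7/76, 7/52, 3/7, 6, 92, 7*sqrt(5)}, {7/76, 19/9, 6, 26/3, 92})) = {7/76, 6, 92}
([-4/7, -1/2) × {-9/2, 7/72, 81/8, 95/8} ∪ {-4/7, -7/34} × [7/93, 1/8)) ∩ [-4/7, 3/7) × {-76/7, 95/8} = [-4/7, -1/2) × {95/8}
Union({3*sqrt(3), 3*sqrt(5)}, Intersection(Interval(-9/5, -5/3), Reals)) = Union({3*sqrt(3), 3*sqrt(5)}, Interval(-9/5, -5/3))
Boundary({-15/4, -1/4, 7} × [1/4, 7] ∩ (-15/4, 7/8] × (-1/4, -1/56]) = ∅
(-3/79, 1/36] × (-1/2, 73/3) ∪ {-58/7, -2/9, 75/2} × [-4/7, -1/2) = ({-58/7, -2/9, 75/2} × [-4/7, -1/2)) ∪ ((-3/79, 1/36] × (-1/2, 73/3))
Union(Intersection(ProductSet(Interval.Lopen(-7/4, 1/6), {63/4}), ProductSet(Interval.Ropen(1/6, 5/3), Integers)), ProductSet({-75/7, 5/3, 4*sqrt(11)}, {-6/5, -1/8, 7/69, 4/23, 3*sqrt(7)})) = ProductSet({-75/7, 5/3, 4*sqrt(11)}, {-6/5, -1/8, 7/69, 4/23, 3*sqrt(7)})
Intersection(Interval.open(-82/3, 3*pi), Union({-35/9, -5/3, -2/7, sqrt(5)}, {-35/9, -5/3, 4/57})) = {-35/9, -5/3, -2/7, 4/57, sqrt(5)}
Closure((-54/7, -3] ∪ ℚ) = ℚ ∪ (-∞, ∞)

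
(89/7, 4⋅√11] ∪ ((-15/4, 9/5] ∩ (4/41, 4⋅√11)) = (4/41, 9/5] ∪ (89/7, 4⋅√11]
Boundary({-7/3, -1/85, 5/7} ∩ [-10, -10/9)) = {-7/3}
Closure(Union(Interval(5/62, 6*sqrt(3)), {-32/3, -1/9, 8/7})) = Union({-32/3, -1/9}, Interval(5/62, 6*sqrt(3)))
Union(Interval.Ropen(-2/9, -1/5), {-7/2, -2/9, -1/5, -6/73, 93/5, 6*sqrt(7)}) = Union({-7/2, -6/73, 93/5, 6*sqrt(7)}, Interval(-2/9, -1/5))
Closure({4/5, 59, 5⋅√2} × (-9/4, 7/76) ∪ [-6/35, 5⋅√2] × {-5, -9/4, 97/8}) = ({4/5, 59, 5⋅√2} × [-9/4, 7/76]) ∪ ([-6/35, 5⋅√2] × {-5, -9/4, 97/8})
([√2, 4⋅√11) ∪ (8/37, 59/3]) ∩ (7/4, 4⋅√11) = (7/4, 4⋅√11)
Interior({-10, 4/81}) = ∅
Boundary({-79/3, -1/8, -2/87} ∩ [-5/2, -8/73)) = {-1/8}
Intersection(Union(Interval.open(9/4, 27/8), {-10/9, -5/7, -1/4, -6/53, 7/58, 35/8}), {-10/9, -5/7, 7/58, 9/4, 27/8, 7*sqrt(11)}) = {-10/9, -5/7, 7/58}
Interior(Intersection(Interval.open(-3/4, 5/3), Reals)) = Interval.open(-3/4, 5/3)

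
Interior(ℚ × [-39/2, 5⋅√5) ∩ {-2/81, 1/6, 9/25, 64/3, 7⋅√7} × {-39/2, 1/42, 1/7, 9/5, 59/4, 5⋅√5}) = ∅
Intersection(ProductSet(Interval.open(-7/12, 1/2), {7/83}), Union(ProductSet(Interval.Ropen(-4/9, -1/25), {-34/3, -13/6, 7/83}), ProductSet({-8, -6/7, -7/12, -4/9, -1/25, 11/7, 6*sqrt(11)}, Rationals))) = ProductSet(Interval(-4/9, -1/25), {7/83})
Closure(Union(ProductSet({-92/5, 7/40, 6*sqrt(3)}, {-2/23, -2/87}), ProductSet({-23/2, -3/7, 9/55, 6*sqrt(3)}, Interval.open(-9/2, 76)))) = Union(ProductSet({-92/5, 7/40, 6*sqrt(3)}, {-2/23, -2/87}), ProductSet({-23/2, -3/7, 9/55, 6*sqrt(3)}, Interval(-9/2, 76)))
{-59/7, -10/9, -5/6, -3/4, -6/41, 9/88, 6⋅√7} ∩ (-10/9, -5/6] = {-5/6}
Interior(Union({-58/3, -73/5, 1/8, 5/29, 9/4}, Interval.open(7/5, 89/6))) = Interval.open(7/5, 89/6)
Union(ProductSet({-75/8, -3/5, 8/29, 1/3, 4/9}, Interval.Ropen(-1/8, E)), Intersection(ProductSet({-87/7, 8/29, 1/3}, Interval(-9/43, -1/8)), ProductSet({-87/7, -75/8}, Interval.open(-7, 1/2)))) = Union(ProductSet({-87/7}, Interval(-9/43, -1/8)), ProductSet({-75/8, -3/5, 8/29, 1/3, 4/9}, Interval.Ropen(-1/8, E)))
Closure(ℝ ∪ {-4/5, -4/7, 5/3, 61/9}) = ℝ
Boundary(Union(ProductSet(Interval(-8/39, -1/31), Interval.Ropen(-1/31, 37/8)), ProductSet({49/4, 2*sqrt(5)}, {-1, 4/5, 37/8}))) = Union(ProductSet({-8/39, -1/31}, Interval(-1/31, 37/8)), ProductSet({49/4, 2*sqrt(5)}, {-1, 4/5, 37/8}), ProductSet(Interval(-8/39, -1/31), {-1/31, 37/8}))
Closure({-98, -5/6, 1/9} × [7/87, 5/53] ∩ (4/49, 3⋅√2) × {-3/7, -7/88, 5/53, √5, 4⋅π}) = {1/9} × {5/53}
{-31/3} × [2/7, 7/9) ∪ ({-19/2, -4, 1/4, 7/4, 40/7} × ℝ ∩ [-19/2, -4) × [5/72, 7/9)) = ({-31/3} × [2/7, 7/9)) ∪ ({-19/2} × [5/72, 7/9))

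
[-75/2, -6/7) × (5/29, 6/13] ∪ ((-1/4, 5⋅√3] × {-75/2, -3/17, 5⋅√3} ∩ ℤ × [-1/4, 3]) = ({0, 1, …, 8} × {-3/17}) ∪ ([-75/2, -6/7) × (5/29, 6/13])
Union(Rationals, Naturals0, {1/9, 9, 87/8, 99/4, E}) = Union({E}, Rationals)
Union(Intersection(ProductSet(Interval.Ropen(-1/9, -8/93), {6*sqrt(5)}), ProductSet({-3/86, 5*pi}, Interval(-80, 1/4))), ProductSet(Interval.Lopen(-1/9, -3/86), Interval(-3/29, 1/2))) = ProductSet(Interval.Lopen(-1/9, -3/86), Interval(-3/29, 1/2))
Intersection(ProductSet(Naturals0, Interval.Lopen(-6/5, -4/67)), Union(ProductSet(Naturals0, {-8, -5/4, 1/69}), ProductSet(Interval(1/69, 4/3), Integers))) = ProductSet(Range(1, 2, 1), Range(-1, 0, 1))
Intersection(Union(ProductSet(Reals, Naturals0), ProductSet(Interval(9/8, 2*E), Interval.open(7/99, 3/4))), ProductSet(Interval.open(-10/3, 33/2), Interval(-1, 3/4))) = Union(ProductSet(Interval.open(-10/3, 33/2), Range(0, 1, 1)), ProductSet(Interval(9/8, 2*E), Interval.open(7/99, 3/4)))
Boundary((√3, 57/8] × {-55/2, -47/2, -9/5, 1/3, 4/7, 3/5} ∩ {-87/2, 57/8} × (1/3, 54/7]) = {57/8} × {4/7, 3/5}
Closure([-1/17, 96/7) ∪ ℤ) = ℤ ∪ [-1/17, 96/7]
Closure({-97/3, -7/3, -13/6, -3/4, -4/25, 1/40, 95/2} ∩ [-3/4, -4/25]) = {-3/4, -4/25}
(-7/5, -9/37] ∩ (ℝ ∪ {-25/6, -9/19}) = (-7/5, -9/37]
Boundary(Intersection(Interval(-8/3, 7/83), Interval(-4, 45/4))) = {-8/3, 7/83}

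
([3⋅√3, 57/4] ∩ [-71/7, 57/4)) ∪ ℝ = (-∞, ∞)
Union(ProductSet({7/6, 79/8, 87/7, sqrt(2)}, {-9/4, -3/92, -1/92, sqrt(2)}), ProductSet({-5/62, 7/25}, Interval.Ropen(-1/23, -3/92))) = Union(ProductSet({-5/62, 7/25}, Interval.Ropen(-1/23, -3/92)), ProductSet({7/6, 79/8, 87/7, sqrt(2)}, {-9/4, -3/92, -1/92, sqrt(2)}))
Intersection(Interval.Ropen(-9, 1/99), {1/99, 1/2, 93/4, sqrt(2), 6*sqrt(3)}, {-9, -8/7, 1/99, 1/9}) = EmptySet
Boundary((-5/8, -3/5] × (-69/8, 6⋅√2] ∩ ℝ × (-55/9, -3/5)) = ({-5/8, -3/5} × [-55/9, -3/5]) ∪ ([-5/8, -3/5] × {-55/9, -3/5})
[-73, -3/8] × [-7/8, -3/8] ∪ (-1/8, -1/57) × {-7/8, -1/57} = ((-1/8, -1/57) × {-7/8, -1/57}) ∪ ([-73, -3/8] × [-7/8, -3/8])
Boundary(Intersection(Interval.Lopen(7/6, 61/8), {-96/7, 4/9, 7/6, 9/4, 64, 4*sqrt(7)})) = {9/4}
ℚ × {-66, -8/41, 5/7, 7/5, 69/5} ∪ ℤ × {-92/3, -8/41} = (ℤ × {-92/3, -8/41}) ∪ (ℚ × {-66, -8/41, 5/7, 7/5, 69/5})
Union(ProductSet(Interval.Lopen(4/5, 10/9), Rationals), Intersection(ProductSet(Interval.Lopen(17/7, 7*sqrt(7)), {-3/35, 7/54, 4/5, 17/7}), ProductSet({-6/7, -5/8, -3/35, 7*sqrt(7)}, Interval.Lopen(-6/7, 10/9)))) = Union(ProductSet({7*sqrt(7)}, {-3/35, 7/54, 4/5}), ProductSet(Interval.Lopen(4/5, 10/9), Rationals))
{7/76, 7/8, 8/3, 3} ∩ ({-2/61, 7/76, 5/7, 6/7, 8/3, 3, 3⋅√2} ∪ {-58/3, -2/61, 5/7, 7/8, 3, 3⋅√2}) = {7/76, 7/8, 8/3, 3}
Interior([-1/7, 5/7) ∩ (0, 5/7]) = (0, 5/7)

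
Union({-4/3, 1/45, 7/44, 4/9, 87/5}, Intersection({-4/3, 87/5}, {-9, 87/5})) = {-4/3, 1/45, 7/44, 4/9, 87/5}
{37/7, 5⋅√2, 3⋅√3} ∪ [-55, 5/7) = [-55, 5/7) ∪ {37/7, 5⋅√2, 3⋅√3}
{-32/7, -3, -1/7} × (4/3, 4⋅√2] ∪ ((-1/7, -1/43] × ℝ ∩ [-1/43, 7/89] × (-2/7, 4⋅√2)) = ({-1/43} × (-2/7, 4⋅√2)) ∪ ({-32/7, -3, -1/7} × (4/3, 4⋅√2])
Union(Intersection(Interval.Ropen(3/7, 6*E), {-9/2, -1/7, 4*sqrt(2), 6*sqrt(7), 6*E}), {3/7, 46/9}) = {3/7, 46/9, 4*sqrt(2), 6*sqrt(7)}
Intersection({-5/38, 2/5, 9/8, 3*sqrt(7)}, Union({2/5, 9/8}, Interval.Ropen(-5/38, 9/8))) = {-5/38, 2/5, 9/8}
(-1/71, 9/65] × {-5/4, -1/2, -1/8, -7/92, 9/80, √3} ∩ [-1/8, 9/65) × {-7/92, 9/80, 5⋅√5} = (-1/71, 9/65) × {-7/92, 9/80}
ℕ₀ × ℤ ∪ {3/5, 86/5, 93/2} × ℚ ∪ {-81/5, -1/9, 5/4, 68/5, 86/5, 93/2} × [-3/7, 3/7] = (ℕ₀ × ℤ) ∪ ({3/5, 86/5, 93/2} × ℚ) ∪ ({-81/5, -1/9, 5/4, 68/5, 86/5, 93/2} × [-3/7, 3/7])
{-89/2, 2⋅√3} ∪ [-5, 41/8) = {-89/2} ∪ [-5, 41/8)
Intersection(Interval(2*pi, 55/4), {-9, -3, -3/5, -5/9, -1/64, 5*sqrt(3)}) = {5*sqrt(3)}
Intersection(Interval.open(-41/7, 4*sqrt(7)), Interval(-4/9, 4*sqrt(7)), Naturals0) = Range(0, 11, 1)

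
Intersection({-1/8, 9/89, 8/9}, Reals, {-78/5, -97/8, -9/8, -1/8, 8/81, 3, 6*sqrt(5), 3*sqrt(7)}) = {-1/8}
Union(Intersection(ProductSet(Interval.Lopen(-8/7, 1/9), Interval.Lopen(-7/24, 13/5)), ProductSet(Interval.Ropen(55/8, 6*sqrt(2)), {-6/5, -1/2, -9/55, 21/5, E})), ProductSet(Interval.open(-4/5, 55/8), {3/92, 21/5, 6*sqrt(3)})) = ProductSet(Interval.open(-4/5, 55/8), {3/92, 21/5, 6*sqrt(3)})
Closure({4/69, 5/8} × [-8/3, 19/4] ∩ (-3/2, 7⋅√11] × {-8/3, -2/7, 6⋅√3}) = {4/69, 5/8} × {-8/3, -2/7}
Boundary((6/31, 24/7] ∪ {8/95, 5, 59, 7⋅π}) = {8/95, 6/31, 24/7, 5, 59, 7⋅π}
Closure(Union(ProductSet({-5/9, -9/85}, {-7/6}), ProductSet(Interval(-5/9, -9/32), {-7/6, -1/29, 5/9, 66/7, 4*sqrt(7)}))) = Union(ProductSet({-5/9, -9/85}, {-7/6}), ProductSet(Interval(-5/9, -9/32), {-7/6, -1/29, 5/9, 66/7, 4*sqrt(7)}))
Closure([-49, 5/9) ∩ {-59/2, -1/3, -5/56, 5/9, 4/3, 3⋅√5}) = {-59/2, -1/3, -5/56}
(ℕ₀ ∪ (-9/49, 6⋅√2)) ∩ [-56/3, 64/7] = (-9/49, 6⋅√2) ∪ {0, 1, …, 9}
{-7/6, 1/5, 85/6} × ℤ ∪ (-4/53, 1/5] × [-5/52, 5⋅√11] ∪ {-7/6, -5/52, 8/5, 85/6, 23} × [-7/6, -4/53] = ({-7/6, 1/5, 85/6} × ℤ) ∪ ({-7/6, -5/52, 8/5, 85/6, 23} × [-7/6, -4/53]) ∪ ((-4/53, 1/5] × [-5/52, 5⋅√11])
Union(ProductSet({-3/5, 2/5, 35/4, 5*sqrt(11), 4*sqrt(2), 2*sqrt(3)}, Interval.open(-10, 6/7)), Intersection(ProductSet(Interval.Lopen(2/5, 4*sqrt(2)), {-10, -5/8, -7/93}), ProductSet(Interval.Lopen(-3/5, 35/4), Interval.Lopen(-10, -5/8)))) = Union(ProductSet({-3/5, 2/5, 35/4, 5*sqrt(11), 4*sqrt(2), 2*sqrt(3)}, Interval.open(-10, 6/7)), ProductSet(Interval.Lopen(2/5, 4*sqrt(2)), {-5/8}))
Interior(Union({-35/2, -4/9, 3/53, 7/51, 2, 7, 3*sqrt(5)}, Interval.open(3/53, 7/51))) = Interval.open(3/53, 7/51)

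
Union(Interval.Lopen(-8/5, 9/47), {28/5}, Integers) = Union({28/5}, Integers, Interval.Lopen(-8/5, 9/47))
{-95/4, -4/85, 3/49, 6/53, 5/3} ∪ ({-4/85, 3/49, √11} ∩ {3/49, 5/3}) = {-95/4, -4/85, 3/49, 6/53, 5/3}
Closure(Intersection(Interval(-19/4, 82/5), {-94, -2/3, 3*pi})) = {-2/3, 3*pi}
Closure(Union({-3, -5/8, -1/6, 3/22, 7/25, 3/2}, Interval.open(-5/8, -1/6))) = Union({-3, 3/22, 7/25, 3/2}, Interval(-5/8, -1/6))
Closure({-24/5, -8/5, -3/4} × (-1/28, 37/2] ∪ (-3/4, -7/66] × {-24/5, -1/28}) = ([-3/4, -7/66] × {-24/5, -1/28}) ∪ ({-24/5, -8/5, -3/4} × [-1/28, 37/2])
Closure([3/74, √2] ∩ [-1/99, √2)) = [3/74, √2]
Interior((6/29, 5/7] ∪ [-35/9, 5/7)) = (-35/9, 5/7)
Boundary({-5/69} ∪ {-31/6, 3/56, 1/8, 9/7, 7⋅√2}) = {-31/6, -5/69, 3/56, 1/8, 9/7, 7⋅√2}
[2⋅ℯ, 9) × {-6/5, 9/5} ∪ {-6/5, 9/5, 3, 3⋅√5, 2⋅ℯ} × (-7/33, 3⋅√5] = ([2⋅ℯ, 9) × {-6/5, 9/5}) ∪ ({-6/5, 9/5, 3, 3⋅√5, 2⋅ℯ} × (-7/33, 3⋅√5])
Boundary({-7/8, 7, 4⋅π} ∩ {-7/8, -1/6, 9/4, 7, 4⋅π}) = {-7/8, 7, 4⋅π}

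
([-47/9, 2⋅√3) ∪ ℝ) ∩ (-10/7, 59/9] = (-10/7, 59/9]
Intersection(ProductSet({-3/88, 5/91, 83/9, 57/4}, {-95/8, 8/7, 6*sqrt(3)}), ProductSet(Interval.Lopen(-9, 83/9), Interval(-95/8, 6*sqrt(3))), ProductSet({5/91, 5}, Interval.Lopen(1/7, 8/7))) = ProductSet({5/91}, {8/7})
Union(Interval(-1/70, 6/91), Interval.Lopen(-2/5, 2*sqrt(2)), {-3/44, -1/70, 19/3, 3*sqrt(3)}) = Union({19/3, 3*sqrt(3)}, Interval.Lopen(-2/5, 2*sqrt(2)))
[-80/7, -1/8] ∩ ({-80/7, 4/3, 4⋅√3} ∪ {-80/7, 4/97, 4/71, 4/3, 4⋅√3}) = {-80/7}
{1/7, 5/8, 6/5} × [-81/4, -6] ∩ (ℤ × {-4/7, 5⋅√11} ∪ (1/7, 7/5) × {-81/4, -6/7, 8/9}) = {5/8, 6/5} × {-81/4}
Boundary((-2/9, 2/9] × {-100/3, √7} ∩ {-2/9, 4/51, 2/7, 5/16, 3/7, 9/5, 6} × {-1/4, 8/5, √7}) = {4/51} × {√7}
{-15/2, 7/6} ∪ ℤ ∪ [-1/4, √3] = ℤ ∪ {-15/2} ∪ [-1/4, √3]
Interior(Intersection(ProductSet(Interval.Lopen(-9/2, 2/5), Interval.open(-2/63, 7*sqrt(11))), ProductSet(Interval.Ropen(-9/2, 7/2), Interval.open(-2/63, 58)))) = ProductSet(Interval.open(-9/2, 2/5), Interval.open(-2/63, 7*sqrt(11)))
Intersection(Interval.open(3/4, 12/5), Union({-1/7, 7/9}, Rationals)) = Intersection(Interval.open(3/4, 12/5), Rationals)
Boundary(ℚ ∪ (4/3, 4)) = (-∞, 4/3] ∪ [4, ∞)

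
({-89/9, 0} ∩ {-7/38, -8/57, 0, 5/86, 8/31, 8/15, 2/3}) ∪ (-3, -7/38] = (-3, -7/38] ∪ {0}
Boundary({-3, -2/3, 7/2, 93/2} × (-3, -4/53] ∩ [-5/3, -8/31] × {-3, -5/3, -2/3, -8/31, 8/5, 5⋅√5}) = {-2/3} × {-5/3, -2/3, -8/31}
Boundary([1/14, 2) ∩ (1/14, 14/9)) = {1/14, 14/9}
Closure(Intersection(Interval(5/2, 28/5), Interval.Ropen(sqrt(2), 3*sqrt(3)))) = Interval(5/2, 3*sqrt(3))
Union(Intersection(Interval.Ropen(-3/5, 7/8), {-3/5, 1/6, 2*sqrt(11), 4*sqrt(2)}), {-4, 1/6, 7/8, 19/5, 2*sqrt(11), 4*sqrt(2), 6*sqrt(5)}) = {-4, -3/5, 1/6, 7/8, 19/5, 2*sqrt(11), 4*sqrt(2), 6*sqrt(5)}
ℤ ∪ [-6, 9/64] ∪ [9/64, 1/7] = ℤ ∪ [-6, 1/7]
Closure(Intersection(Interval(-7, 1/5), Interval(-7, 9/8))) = Interval(-7, 1/5)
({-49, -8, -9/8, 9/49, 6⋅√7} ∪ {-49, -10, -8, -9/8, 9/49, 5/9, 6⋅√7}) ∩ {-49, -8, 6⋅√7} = {-49, -8, 6⋅√7}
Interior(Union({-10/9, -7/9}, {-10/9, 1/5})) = EmptySet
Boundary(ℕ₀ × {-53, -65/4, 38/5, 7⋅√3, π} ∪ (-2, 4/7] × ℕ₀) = ([-2, 4/7] × ℕ₀) ∪ (ℕ₀ × {-53, -65/4, 38/5, 7⋅√3, π})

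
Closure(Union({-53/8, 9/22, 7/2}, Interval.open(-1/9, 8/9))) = Union({-53/8, 7/2}, Interval(-1/9, 8/9))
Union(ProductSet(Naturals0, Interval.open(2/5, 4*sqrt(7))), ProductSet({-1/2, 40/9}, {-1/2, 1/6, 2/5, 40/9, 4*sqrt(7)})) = Union(ProductSet({-1/2, 40/9}, {-1/2, 1/6, 2/5, 40/9, 4*sqrt(7)}), ProductSet(Naturals0, Interval.open(2/5, 4*sqrt(7))))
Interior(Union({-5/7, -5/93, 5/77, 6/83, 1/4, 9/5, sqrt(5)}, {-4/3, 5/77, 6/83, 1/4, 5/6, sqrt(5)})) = EmptySet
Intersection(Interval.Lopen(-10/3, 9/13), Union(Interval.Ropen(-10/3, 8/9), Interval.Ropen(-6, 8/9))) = Interval.Lopen(-10/3, 9/13)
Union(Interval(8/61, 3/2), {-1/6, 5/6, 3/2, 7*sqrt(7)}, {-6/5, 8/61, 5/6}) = Union({-6/5, -1/6, 7*sqrt(7)}, Interval(8/61, 3/2))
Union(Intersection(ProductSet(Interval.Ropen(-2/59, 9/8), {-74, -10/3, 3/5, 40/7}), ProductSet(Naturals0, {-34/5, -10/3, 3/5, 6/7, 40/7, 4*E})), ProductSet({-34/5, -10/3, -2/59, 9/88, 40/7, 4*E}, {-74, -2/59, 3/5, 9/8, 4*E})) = Union(ProductSet({-34/5, -10/3, -2/59, 9/88, 40/7, 4*E}, {-74, -2/59, 3/5, 9/8, 4*E}), ProductSet(Range(0, 2, 1), {-10/3, 3/5, 40/7}))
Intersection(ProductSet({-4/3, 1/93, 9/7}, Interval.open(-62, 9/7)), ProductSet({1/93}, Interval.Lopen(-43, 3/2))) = ProductSet({1/93}, Interval.open(-43, 9/7))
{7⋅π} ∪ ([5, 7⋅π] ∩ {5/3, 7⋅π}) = {7⋅π}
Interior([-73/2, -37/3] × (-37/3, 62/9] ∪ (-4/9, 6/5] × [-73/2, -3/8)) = ((-73/2, -37/3) × (-37/3, 62/9)) ∪ ((-4/9, 6/5) × (-73/2, -3/8))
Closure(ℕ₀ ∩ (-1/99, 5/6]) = {0}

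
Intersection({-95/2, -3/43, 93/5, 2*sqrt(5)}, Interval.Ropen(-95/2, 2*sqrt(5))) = {-95/2, -3/43}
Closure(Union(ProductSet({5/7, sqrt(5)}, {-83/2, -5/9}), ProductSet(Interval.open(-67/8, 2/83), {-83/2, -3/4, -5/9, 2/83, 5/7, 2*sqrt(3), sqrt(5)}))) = Union(ProductSet({5/7, sqrt(5)}, {-83/2, -5/9}), ProductSet(Interval(-67/8, 2/83), {-83/2, -3/4, -5/9, 2/83, 5/7, 2*sqrt(3), sqrt(5)}))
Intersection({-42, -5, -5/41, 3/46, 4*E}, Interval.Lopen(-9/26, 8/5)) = {-5/41, 3/46}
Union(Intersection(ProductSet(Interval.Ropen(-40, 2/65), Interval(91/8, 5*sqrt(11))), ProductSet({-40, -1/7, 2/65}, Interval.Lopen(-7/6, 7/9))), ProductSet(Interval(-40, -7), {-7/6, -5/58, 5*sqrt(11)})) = ProductSet(Interval(-40, -7), {-7/6, -5/58, 5*sqrt(11)})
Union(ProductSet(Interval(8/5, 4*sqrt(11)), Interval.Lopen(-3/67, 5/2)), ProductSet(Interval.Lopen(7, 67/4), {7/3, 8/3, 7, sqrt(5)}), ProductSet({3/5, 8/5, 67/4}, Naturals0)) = Union(ProductSet({3/5, 8/5, 67/4}, Naturals0), ProductSet(Interval(8/5, 4*sqrt(11)), Interval.Lopen(-3/67, 5/2)), ProductSet(Interval.Lopen(7, 67/4), {7/3, 8/3, 7, sqrt(5)}))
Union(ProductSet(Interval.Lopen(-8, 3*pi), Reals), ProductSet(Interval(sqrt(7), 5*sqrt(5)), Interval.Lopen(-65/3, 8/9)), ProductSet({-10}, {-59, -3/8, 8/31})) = Union(ProductSet({-10}, {-59, -3/8, 8/31}), ProductSet(Interval.Lopen(-8, 3*pi), Reals), ProductSet(Interval(sqrt(7), 5*sqrt(5)), Interval.Lopen(-65/3, 8/9)))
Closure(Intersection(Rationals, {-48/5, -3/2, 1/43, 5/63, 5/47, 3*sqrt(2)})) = {-48/5, -3/2, 1/43, 5/63, 5/47}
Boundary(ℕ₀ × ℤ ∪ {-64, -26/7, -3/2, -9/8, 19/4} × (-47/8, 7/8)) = (ℕ₀ × ℤ) ∪ ({-64, -26/7, -3/2, -9/8, 19/4} × [-47/8, 7/8])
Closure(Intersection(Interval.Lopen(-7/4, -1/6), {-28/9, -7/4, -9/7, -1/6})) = {-9/7, -1/6}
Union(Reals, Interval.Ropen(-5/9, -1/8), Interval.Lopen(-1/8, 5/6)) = Interval(-oo, oo)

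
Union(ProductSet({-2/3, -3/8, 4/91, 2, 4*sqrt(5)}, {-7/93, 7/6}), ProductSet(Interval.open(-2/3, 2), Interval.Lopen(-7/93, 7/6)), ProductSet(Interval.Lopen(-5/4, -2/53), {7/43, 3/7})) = Union(ProductSet({-2/3, -3/8, 4/91, 2, 4*sqrt(5)}, {-7/93, 7/6}), ProductSet(Interval.Lopen(-5/4, -2/53), {7/43, 3/7}), ProductSet(Interval.open(-2/3, 2), Interval.Lopen(-7/93, 7/6)))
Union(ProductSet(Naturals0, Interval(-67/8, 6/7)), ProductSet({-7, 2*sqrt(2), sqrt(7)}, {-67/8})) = Union(ProductSet({-7, 2*sqrt(2), sqrt(7)}, {-67/8}), ProductSet(Naturals0, Interval(-67/8, 6/7)))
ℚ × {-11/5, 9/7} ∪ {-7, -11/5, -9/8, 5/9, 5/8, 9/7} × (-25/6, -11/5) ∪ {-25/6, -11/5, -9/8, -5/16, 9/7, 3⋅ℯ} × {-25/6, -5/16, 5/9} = (ℚ × {-11/5, 9/7}) ∪ ({-7, -11/5, -9/8, 5/9, 5/8, 9/7} × (-25/6, -11/5)) ∪ ({-25/6, -11/5, -9/8, -5/16, 9/7, 3⋅ℯ} × {-25/6, -5/16, 5/9})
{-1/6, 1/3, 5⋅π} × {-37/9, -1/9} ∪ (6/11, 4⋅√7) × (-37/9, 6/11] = ({-1/6, 1/3, 5⋅π} × {-37/9, -1/9}) ∪ ((6/11, 4⋅√7) × (-37/9, 6/11])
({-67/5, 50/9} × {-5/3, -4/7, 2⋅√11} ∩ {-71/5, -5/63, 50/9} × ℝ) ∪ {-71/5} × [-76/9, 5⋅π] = ({-71/5} × [-76/9, 5⋅π]) ∪ ({50/9} × {-5/3, -4/7, 2⋅√11})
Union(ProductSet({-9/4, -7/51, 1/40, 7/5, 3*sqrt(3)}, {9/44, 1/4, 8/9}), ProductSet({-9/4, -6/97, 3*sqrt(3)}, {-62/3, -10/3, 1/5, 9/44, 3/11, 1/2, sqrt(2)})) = Union(ProductSet({-9/4, -6/97, 3*sqrt(3)}, {-62/3, -10/3, 1/5, 9/44, 3/11, 1/2, sqrt(2)}), ProductSet({-9/4, -7/51, 1/40, 7/5, 3*sqrt(3)}, {9/44, 1/4, 8/9}))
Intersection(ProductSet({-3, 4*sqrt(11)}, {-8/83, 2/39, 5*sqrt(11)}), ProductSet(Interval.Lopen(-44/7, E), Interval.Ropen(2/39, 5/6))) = ProductSet({-3}, {2/39})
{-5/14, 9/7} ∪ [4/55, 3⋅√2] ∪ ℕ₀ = {-5/14} ∪ ℕ₀ ∪ [4/55, 3⋅√2]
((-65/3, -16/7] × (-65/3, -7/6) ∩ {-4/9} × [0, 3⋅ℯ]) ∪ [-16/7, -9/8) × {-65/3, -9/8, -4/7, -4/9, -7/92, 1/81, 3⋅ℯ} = [-16/7, -9/8) × {-65/3, -9/8, -4/7, -4/9, -7/92, 1/81, 3⋅ℯ}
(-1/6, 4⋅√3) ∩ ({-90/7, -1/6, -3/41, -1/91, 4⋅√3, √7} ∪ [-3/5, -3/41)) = (-1/6, -3/41] ∪ {-1/91, √7}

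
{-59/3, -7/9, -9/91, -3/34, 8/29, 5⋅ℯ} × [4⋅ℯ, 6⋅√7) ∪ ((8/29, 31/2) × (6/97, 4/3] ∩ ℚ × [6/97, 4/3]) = ((ℚ ∩ (8/29, 31/2)) × (6/97, 4/3]) ∪ ({-59/3, -7/9, -9/91, -3/34, 8/29, 5⋅ℯ} × [4⋅ℯ, 6⋅√7))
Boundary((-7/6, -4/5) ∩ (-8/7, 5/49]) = {-8/7, -4/5}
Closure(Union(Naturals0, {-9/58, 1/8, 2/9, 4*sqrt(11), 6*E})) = Union({-9/58, 1/8, 2/9, 4*sqrt(11), 6*E}, Naturals0)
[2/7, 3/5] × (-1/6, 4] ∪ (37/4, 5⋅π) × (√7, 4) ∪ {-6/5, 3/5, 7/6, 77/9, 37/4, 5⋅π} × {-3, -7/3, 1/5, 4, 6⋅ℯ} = ([2/7, 3/5] × (-1/6, 4]) ∪ ((37/4, 5⋅π) × (√7, 4)) ∪ ({-6/5, 3/5, 7/6, 77/9, 37/4, 5⋅π} × {-3, -7/3, 1/5, 4, 6⋅ℯ})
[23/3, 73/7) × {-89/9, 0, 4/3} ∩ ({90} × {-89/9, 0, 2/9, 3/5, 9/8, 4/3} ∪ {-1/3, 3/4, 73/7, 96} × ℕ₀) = ∅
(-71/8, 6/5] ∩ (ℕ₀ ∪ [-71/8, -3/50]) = (-71/8, -3/50] ∪ {0, 1}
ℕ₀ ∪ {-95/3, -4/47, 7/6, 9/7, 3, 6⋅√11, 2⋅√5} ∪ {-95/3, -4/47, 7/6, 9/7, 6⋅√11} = {-95/3, -4/47, 7/6, 9/7, 6⋅√11, 2⋅√5} ∪ ℕ₀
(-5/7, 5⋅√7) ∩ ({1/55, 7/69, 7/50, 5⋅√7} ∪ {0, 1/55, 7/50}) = {0, 1/55, 7/69, 7/50}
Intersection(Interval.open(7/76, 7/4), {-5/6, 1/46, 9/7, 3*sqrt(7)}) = {9/7}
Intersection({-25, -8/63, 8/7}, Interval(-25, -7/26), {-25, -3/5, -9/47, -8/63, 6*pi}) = {-25}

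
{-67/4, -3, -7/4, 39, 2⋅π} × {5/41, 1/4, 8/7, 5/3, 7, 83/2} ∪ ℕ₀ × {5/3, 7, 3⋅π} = (ℕ₀ × {5/3, 7, 3⋅π}) ∪ ({-67/4, -3, -7/4, 39, 2⋅π} × {5/41, 1/4, 8/7, 5/3, 7, 83/2})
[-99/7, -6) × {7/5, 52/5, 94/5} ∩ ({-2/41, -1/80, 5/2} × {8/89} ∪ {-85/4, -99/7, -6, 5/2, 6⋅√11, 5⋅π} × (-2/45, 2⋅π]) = {-99/7} × {7/5}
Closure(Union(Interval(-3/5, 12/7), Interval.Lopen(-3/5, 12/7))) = Interval(-3/5, 12/7)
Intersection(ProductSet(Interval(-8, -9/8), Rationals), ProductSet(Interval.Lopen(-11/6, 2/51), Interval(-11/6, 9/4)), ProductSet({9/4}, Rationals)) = EmptySet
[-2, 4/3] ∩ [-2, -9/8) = [-2, -9/8)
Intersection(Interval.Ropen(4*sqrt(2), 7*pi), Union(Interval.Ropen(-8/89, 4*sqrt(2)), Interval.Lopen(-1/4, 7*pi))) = Interval.Ropen(4*sqrt(2), 7*pi)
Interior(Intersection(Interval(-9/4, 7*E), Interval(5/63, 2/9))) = Interval.open(5/63, 2/9)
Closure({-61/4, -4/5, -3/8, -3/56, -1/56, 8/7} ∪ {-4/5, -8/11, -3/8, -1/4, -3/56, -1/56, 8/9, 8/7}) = {-61/4, -4/5, -8/11, -3/8, -1/4, -3/56, -1/56, 8/9, 8/7}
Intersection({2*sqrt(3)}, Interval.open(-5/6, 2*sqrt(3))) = EmptySet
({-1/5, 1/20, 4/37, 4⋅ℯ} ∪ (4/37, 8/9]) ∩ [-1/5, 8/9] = {-1/5, 1/20} ∪ [4/37, 8/9]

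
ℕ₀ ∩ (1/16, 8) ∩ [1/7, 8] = {1, 2, …, 7}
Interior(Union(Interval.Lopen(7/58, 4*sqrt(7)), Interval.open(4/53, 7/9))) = Interval.open(4/53, 4*sqrt(7))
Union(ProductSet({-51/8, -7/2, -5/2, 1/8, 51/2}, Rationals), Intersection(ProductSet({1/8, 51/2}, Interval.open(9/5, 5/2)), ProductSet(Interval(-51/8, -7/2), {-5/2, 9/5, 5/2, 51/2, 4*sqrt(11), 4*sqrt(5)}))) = ProductSet({-51/8, -7/2, -5/2, 1/8, 51/2}, Rationals)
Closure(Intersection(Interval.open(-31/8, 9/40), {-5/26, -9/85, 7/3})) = {-5/26, -9/85}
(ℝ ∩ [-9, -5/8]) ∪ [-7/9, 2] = [-9, 2]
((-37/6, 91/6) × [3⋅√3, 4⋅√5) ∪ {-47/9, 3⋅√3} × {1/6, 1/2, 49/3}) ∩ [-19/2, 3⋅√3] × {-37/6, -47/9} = ∅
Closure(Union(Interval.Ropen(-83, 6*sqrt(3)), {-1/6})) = Interval(-83, 6*sqrt(3))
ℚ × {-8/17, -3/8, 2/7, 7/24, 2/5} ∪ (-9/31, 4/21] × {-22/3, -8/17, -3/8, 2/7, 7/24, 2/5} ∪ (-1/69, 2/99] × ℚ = ((-1/69, 2/99] × ℚ) ∪ (ℚ × {-8/17, -3/8, 2/7, 7/24, 2/5}) ∪ ((-9/31, 4/21] × {-22/3, -8/17, -3/8, 2/7, 7/24, 2/5})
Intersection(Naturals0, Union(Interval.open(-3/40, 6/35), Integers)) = Union(Naturals0, Range(0, 1, 1))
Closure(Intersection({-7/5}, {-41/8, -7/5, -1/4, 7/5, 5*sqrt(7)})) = {-7/5}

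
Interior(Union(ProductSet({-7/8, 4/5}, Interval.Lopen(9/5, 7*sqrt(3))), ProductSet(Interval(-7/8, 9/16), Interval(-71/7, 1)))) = ProductSet(Interval.open(-7/8, 9/16), Interval.open(-71/7, 1))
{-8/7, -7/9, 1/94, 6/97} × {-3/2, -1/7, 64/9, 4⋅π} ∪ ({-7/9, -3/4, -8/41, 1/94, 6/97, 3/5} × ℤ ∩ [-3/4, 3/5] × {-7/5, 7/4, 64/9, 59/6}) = {-8/7, -7/9, 1/94, 6/97} × {-3/2, -1/7, 64/9, 4⋅π}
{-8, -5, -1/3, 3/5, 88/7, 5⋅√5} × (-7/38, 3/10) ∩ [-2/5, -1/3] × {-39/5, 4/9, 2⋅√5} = ∅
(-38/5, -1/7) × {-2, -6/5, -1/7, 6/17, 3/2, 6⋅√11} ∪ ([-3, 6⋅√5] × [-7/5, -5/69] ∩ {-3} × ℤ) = ({-3} × {-1}) ∪ ((-38/5, -1/7) × {-2, -6/5, -1/7, 6/17, 3/2, 6⋅√11})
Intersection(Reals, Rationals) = Rationals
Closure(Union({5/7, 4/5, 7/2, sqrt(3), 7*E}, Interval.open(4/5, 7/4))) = Union({5/7, 7/2, 7*E}, Interval(4/5, 7/4))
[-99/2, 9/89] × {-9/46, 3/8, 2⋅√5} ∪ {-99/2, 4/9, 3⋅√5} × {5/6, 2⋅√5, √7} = ([-99/2, 9/89] × {-9/46, 3/8, 2⋅√5}) ∪ ({-99/2, 4/9, 3⋅√5} × {5/6, 2⋅√5, √7})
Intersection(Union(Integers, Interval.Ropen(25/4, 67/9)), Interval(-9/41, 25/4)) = Union({25/4}, Range(0, 7, 1))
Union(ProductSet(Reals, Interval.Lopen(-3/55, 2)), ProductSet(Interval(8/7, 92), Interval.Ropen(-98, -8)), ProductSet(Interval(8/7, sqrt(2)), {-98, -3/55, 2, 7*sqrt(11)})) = Union(ProductSet(Interval(8/7, 92), Interval.Ropen(-98, -8)), ProductSet(Interval(8/7, sqrt(2)), {-98, -3/55, 2, 7*sqrt(11)}), ProductSet(Reals, Interval.Lopen(-3/55, 2)))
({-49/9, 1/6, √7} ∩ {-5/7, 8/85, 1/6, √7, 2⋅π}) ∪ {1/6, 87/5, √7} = {1/6, 87/5, √7}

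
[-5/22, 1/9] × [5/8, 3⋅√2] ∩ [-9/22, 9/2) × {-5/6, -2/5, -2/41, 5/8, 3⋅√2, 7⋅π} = [-5/22, 1/9] × {5/8, 3⋅√2}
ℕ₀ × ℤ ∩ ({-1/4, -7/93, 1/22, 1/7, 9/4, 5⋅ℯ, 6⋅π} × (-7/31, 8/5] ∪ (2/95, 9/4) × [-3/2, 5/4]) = {1, 2} × {-1, 0, 1}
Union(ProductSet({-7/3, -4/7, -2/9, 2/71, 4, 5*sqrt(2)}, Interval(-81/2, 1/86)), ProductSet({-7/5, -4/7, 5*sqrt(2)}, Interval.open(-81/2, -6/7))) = Union(ProductSet({-7/5, -4/7, 5*sqrt(2)}, Interval.open(-81/2, -6/7)), ProductSet({-7/3, -4/7, -2/9, 2/71, 4, 5*sqrt(2)}, Interval(-81/2, 1/86)))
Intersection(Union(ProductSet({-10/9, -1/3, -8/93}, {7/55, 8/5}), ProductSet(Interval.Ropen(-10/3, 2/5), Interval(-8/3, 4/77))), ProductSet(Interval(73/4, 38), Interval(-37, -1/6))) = EmptySet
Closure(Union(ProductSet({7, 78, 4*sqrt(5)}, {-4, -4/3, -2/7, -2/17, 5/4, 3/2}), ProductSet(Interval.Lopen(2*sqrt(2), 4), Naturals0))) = Union(ProductSet({7, 78, 4*sqrt(5)}, {-4, -4/3, -2/7, -2/17, 5/4, 3/2}), ProductSet(Interval(2*sqrt(2), 4), Naturals0))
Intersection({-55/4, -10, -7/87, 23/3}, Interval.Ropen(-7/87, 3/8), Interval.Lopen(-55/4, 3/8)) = {-7/87}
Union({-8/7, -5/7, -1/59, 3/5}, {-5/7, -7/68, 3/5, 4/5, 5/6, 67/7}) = {-8/7, -5/7, -7/68, -1/59, 3/5, 4/5, 5/6, 67/7}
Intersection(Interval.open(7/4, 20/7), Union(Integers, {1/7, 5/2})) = Union({5/2}, Range(2, 3, 1))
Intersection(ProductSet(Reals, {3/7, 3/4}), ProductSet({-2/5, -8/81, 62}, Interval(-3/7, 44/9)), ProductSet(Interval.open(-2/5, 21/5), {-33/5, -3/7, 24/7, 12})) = EmptySet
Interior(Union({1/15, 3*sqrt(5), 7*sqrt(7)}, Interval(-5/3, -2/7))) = Interval.open(-5/3, -2/7)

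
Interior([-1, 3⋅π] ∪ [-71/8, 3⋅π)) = (-71/8, 3⋅π)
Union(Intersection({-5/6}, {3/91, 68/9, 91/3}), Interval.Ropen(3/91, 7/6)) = Interval.Ropen(3/91, 7/6)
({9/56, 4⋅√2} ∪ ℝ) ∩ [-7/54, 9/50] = [-7/54, 9/50]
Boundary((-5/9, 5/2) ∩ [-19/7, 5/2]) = {-5/9, 5/2}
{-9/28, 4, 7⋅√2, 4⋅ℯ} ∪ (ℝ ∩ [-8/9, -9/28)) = [-8/9, -9/28] ∪ {4, 7⋅√2, 4⋅ℯ}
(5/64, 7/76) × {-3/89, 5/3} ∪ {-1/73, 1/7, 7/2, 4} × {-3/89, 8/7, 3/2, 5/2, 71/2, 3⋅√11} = ((5/64, 7/76) × {-3/89, 5/3}) ∪ ({-1/73, 1/7, 7/2, 4} × {-3/89, 8/7, 3/2, 5/2, 71/2, 3⋅√11})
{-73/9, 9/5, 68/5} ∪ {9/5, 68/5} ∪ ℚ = ℚ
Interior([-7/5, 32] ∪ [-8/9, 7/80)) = (-7/5, 32)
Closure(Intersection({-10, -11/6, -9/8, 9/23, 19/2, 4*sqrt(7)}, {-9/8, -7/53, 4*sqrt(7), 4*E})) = {-9/8, 4*sqrt(7)}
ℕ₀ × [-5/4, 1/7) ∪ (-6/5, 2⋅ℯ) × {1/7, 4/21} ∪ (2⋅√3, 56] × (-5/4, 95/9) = (ℕ₀ × [-5/4, 1/7)) ∪ ((-6/5, 2⋅ℯ) × {1/7, 4/21}) ∪ ((2⋅√3, 56] × (-5/4, 95/9))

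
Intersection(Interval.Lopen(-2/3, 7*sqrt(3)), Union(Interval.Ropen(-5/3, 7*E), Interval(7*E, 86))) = Interval.Lopen(-2/3, 7*sqrt(3))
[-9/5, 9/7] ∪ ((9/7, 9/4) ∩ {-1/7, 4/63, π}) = [-9/5, 9/7]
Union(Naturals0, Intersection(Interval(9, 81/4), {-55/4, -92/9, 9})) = Naturals0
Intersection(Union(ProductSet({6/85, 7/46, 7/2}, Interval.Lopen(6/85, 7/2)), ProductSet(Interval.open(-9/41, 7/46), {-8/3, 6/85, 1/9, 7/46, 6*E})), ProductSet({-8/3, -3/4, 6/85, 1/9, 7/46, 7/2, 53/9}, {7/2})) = ProductSet({6/85, 7/46, 7/2}, {7/2})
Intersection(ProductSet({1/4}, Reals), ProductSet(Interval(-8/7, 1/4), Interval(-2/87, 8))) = ProductSet({1/4}, Interval(-2/87, 8))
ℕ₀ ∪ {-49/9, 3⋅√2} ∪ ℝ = ℝ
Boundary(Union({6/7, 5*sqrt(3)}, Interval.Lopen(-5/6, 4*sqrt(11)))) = {-5/6, 4*sqrt(11)}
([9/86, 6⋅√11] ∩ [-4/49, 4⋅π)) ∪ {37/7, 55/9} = [9/86, 4⋅π)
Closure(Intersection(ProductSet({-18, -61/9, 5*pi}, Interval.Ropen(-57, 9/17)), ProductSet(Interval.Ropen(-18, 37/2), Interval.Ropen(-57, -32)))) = ProductSet({-18, -61/9, 5*pi}, Interval(-57, -32))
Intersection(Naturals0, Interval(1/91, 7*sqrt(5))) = Range(1, 16, 1)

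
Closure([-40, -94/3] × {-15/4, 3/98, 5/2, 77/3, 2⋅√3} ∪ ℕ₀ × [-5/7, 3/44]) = (ℕ₀ × [-5/7, 3/44]) ∪ ([-40, -94/3] × {-15/4, 3/98, 5/2, 77/3, 2⋅√3})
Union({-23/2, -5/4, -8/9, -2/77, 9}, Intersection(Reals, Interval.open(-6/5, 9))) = Union({-23/2, -5/4}, Interval.Lopen(-6/5, 9))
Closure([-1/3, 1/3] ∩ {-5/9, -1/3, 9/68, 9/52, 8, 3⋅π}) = {-1/3, 9/68, 9/52}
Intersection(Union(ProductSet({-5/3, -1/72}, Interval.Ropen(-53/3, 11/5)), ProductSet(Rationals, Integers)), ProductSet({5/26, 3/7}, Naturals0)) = ProductSet({5/26, 3/7}, Naturals0)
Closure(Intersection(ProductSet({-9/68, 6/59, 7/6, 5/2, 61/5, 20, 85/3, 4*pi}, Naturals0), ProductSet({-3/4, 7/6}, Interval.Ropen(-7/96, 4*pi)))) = ProductSet({7/6}, Range(0, 13, 1))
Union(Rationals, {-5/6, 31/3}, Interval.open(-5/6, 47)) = Union(Interval(-5/6, 47), Rationals)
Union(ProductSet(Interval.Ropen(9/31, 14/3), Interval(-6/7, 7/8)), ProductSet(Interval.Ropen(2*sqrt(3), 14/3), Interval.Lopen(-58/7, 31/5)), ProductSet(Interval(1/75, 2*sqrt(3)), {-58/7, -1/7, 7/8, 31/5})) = Union(ProductSet(Interval(1/75, 2*sqrt(3)), {-58/7, -1/7, 7/8, 31/5}), ProductSet(Interval.Ropen(9/31, 14/3), Interval(-6/7, 7/8)), ProductSet(Interval.Ropen(2*sqrt(3), 14/3), Interval.Lopen(-58/7, 31/5)))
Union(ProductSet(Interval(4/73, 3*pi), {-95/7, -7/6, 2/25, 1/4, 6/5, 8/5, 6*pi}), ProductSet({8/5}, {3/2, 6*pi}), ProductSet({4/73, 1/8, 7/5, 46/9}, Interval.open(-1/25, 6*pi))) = Union(ProductSet({8/5}, {3/2, 6*pi}), ProductSet({4/73, 1/8, 7/5, 46/9}, Interval.open(-1/25, 6*pi)), ProductSet(Interval(4/73, 3*pi), {-95/7, -7/6, 2/25, 1/4, 6/5, 8/5, 6*pi}))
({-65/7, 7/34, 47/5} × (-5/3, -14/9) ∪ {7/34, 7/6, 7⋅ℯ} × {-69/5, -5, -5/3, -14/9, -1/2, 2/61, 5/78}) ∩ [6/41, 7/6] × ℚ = ({7/34} × (ℚ ∩ (-5/3, -14/9))) ∪ ({7/34, 7/6} × {-69/5, -5, -5/3, -14/9, -1/2, 2/61, 5/78})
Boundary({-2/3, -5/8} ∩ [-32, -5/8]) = {-2/3, -5/8}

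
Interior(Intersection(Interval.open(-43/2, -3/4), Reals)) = Interval.open(-43/2, -3/4)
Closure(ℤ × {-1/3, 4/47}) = ℤ × {-1/3, 4/47}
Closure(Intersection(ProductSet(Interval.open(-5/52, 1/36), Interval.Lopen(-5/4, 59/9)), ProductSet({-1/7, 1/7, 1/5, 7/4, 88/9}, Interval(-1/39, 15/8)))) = EmptySet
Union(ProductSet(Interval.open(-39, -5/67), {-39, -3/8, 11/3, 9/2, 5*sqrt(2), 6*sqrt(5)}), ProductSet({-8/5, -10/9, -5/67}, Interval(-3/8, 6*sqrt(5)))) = Union(ProductSet({-8/5, -10/9, -5/67}, Interval(-3/8, 6*sqrt(5))), ProductSet(Interval.open(-39, -5/67), {-39, -3/8, 11/3, 9/2, 5*sqrt(2), 6*sqrt(5)}))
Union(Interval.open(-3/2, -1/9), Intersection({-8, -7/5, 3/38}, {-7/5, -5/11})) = Interval.open(-3/2, -1/9)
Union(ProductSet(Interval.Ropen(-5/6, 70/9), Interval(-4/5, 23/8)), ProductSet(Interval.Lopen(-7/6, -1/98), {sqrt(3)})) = Union(ProductSet(Interval.Lopen(-7/6, -1/98), {sqrt(3)}), ProductSet(Interval.Ropen(-5/6, 70/9), Interval(-4/5, 23/8)))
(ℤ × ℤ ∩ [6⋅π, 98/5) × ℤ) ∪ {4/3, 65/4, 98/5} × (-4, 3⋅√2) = ({19} × ℤ) ∪ ({4/3, 65/4, 98/5} × (-4, 3⋅√2))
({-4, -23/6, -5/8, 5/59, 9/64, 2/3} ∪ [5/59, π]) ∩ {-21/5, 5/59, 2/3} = {5/59, 2/3}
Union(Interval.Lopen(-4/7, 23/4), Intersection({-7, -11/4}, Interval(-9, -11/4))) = Union({-7, -11/4}, Interval.Lopen(-4/7, 23/4))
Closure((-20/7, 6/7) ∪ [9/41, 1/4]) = [-20/7, 6/7]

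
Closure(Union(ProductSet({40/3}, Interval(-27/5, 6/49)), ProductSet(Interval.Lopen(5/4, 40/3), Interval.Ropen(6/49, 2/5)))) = Union(ProductSet({40/3}, Interval(-27/5, 6/49)), ProductSet({5/4, 40/3}, Interval(6/49, 2/5)), ProductSet(Interval(5/4, 40/3), {6/49, 2/5}), ProductSet(Interval.Lopen(5/4, 40/3), Interval.Ropen(6/49, 2/5)))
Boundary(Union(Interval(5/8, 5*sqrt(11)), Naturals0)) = Union(Complement(Naturals0, Interval.open(5/8, 5*sqrt(11))), {5/8, 5*sqrt(11)})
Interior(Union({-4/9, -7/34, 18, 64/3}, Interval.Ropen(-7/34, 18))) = Interval.open(-7/34, 18)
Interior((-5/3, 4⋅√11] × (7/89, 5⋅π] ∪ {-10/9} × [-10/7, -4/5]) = (-5/3, 4⋅√11) × (7/89, 5⋅π)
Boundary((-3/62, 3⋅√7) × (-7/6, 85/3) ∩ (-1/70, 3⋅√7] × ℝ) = ({-1/70, 3⋅√7} × [-7/6, 85/3]) ∪ ([-1/70, 3⋅√7] × {-7/6, 85/3})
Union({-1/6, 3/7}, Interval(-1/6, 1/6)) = Union({3/7}, Interval(-1/6, 1/6))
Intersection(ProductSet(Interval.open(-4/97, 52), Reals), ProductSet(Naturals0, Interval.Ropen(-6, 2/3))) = ProductSet(Range(0, 52, 1), Interval.Ropen(-6, 2/3))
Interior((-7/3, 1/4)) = (-7/3, 1/4)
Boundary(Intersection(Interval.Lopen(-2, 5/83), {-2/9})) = {-2/9}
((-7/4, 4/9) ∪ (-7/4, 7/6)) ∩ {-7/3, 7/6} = ∅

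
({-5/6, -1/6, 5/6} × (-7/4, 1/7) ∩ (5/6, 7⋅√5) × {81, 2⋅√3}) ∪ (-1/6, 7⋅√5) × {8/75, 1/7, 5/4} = (-1/6, 7⋅√5) × {8/75, 1/7, 5/4}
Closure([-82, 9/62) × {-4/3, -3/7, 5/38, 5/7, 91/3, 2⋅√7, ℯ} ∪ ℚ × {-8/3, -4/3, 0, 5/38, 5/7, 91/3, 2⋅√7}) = (ℝ × {-8/3, -4/3, 0, 5/38, 5/7, 91/3, 2⋅√7}) ∪ ([-82, 9/62] × {-4/3, -3/7, 5/38, 5/7, 91/3, 2⋅√7, ℯ})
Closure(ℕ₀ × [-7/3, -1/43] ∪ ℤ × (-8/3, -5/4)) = (ℤ × [-8/3, -5/4]) ∪ (ℕ₀ × [-7/3, -1/43])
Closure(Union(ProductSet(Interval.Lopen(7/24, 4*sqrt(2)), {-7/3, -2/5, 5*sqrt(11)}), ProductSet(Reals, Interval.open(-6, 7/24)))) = Union(ProductSet(Interval(7/24, 4*sqrt(2)), {5*sqrt(11)}), ProductSet(Interval.Lopen(7/24, 4*sqrt(2)), {-7/3, -2/5, 5*sqrt(11)}), ProductSet(Reals, Interval(-6, 7/24)))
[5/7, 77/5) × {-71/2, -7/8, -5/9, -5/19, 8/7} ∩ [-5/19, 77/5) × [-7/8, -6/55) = [5/7, 77/5) × {-7/8, -5/9, -5/19}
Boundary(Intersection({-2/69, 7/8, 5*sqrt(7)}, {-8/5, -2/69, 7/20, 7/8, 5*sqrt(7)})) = {-2/69, 7/8, 5*sqrt(7)}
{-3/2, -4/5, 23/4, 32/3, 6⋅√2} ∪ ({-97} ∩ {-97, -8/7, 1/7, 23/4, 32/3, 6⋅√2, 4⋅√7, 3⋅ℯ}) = {-97, -3/2, -4/5, 23/4, 32/3, 6⋅√2}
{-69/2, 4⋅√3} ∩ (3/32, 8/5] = ∅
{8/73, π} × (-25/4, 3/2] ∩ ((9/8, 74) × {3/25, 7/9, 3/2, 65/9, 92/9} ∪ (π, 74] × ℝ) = {π} × {3/25, 7/9, 3/2}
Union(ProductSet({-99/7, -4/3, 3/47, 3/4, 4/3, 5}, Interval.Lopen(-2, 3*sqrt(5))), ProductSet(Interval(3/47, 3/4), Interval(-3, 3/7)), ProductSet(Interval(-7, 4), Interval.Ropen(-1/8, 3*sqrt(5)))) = Union(ProductSet({-99/7, -4/3, 3/47, 3/4, 4/3, 5}, Interval.Lopen(-2, 3*sqrt(5))), ProductSet(Interval(-7, 4), Interval.Ropen(-1/8, 3*sqrt(5))), ProductSet(Interval(3/47, 3/4), Interval(-3, 3/7)))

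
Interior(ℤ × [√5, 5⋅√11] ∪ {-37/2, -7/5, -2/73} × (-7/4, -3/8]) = ∅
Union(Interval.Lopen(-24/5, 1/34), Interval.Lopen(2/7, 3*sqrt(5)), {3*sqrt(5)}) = Union(Interval.Lopen(-24/5, 1/34), Interval.Lopen(2/7, 3*sqrt(5)))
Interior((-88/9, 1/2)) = (-88/9, 1/2)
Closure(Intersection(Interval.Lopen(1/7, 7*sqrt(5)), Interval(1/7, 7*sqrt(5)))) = Interval(1/7, 7*sqrt(5))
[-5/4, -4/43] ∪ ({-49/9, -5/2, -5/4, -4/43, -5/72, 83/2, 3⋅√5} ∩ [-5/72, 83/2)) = [-5/4, -4/43] ∪ {-5/72, 3⋅√5}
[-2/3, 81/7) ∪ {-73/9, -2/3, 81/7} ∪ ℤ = ℤ ∪ {-73/9} ∪ [-2/3, 81/7]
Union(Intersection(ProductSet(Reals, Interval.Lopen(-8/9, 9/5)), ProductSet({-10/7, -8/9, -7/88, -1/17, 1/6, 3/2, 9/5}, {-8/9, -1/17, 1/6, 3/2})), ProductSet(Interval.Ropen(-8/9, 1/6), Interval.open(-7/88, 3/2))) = Union(ProductSet({-10/7, -8/9, -7/88, -1/17, 1/6, 3/2, 9/5}, {-1/17, 1/6, 3/2}), ProductSet(Interval.Ropen(-8/9, 1/6), Interval.open(-7/88, 3/2)))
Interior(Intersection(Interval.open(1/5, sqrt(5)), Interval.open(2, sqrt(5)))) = Interval.open(2, sqrt(5))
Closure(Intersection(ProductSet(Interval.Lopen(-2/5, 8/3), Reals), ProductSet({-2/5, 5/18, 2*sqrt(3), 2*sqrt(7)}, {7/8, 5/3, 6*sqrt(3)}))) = ProductSet({5/18}, {7/8, 5/3, 6*sqrt(3)})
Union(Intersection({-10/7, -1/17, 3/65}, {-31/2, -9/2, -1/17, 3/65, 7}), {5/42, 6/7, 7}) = {-1/17, 3/65, 5/42, 6/7, 7}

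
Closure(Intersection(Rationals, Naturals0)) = Naturals0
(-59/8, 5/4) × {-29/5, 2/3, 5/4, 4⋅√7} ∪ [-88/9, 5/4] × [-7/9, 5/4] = ([-88/9, 5/4] × [-7/9, 5/4]) ∪ ((-59/8, 5/4) × {-29/5, 2/3, 5/4, 4⋅√7})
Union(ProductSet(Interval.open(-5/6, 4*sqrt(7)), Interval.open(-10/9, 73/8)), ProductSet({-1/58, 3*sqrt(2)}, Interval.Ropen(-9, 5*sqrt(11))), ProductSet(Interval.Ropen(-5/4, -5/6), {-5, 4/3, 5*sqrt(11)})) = Union(ProductSet({-1/58, 3*sqrt(2)}, Interval.Ropen(-9, 5*sqrt(11))), ProductSet(Interval.Ropen(-5/4, -5/6), {-5, 4/3, 5*sqrt(11)}), ProductSet(Interval.open(-5/6, 4*sqrt(7)), Interval.open(-10/9, 73/8)))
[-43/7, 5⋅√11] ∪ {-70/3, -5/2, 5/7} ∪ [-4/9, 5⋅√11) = {-70/3} ∪ [-43/7, 5⋅√11]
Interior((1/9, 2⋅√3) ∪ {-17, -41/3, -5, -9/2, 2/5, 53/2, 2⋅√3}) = (1/9, 2⋅√3)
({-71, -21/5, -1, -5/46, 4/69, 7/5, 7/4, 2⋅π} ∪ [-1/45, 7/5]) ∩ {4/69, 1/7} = {4/69, 1/7}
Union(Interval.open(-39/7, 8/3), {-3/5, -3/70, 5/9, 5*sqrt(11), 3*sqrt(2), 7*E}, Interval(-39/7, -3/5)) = Union({5*sqrt(11), 3*sqrt(2), 7*E}, Interval.Ropen(-39/7, 8/3))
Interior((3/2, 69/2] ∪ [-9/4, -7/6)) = (-9/4, -7/6) ∪ (3/2, 69/2)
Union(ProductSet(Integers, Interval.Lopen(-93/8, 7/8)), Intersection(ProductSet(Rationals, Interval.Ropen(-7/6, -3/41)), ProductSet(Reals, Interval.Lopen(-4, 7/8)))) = Union(ProductSet(Integers, Interval.Lopen(-93/8, 7/8)), ProductSet(Rationals, Interval.Ropen(-7/6, -3/41)))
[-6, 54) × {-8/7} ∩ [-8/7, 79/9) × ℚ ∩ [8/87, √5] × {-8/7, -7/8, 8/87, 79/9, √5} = [8/87, √5] × {-8/7}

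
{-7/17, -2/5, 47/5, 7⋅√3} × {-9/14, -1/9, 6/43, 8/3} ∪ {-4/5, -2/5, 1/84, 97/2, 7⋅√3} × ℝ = ({-4/5, -2/5, 1/84, 97/2, 7⋅√3} × ℝ) ∪ ({-7/17, -2/5, 47/5, 7⋅√3} × {-9/14, -1/9, 6/43, 8/3})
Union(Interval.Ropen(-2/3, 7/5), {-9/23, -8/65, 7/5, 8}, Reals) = Interval(-oo, oo)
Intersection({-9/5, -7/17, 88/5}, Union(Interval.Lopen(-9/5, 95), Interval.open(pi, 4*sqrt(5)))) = {-7/17, 88/5}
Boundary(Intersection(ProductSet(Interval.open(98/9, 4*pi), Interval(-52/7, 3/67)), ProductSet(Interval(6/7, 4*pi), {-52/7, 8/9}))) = ProductSet(Interval(98/9, 4*pi), {-52/7})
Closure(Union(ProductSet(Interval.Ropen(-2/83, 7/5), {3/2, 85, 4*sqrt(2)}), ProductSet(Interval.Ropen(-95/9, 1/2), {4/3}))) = Union(ProductSet(Interval(-95/9, 1/2), {4/3}), ProductSet(Interval(-2/83, 7/5), {3/2, 85, 4*sqrt(2)}))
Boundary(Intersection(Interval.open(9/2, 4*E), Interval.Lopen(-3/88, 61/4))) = {9/2, 4*E}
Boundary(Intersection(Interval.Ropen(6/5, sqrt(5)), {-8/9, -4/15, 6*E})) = EmptySet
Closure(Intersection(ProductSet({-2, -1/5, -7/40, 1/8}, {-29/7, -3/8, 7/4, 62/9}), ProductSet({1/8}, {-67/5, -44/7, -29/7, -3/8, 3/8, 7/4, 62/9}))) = ProductSet({1/8}, {-29/7, -3/8, 7/4, 62/9})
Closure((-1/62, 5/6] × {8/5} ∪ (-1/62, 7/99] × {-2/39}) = ([-1/62, 7/99] × {-2/39}) ∪ ([-1/62, 5/6] × {8/5})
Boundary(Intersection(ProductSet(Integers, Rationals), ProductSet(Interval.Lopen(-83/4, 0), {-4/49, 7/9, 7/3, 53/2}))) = ProductSet(Range(-20, 1, 1), {-4/49, 7/9, 7/3, 53/2})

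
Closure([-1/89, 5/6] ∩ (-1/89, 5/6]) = [-1/89, 5/6]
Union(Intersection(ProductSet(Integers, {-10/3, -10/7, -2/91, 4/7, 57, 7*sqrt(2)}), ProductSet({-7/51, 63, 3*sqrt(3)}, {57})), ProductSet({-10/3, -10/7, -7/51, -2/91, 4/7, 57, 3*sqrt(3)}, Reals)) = Union(ProductSet({63}, {57}), ProductSet({-10/3, -10/7, -7/51, -2/91, 4/7, 57, 3*sqrt(3)}, Reals))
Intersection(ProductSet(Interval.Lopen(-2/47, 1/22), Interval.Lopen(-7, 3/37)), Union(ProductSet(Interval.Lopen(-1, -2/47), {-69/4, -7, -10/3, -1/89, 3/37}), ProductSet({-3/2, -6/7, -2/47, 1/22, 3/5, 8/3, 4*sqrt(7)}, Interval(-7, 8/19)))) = ProductSet({1/22}, Interval.Lopen(-7, 3/37))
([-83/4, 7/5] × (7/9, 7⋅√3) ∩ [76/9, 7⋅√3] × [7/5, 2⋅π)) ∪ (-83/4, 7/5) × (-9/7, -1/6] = (-83/4, 7/5) × (-9/7, -1/6]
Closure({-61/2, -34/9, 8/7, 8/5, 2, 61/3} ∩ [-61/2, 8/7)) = {-61/2, -34/9}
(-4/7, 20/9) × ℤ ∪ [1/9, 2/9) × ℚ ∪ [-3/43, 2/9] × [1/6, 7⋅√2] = ((-4/7, 20/9) × ℤ) ∪ ([1/9, 2/9) × ℚ) ∪ ([-3/43, 2/9] × [1/6, 7⋅√2])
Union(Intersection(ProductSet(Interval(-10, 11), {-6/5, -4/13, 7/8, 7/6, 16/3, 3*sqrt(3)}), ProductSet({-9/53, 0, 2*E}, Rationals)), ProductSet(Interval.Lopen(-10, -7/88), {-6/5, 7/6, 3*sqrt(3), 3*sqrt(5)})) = Union(ProductSet({-9/53, 0, 2*E}, {-6/5, -4/13, 7/8, 7/6, 16/3}), ProductSet(Interval.Lopen(-10, -7/88), {-6/5, 7/6, 3*sqrt(3), 3*sqrt(5)}))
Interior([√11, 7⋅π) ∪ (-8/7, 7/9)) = (-8/7, 7/9) ∪ (√11, 7⋅π)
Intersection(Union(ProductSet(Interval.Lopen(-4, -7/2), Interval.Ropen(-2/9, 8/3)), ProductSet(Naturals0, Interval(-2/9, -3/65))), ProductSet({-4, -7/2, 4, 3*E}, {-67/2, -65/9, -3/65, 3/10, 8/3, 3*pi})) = Union(ProductSet({-7/2}, {-3/65, 3/10}), ProductSet({4}, {-3/65}))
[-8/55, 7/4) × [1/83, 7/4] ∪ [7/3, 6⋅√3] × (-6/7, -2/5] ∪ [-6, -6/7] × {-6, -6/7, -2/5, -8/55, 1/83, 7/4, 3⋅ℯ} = ([-8/55, 7/4) × [1/83, 7/4]) ∪ ([7/3, 6⋅√3] × (-6/7, -2/5]) ∪ ([-6, -6/7] × {-6, -6/7, -2/5, -8/55, 1/83, 7/4, 3⋅ℯ})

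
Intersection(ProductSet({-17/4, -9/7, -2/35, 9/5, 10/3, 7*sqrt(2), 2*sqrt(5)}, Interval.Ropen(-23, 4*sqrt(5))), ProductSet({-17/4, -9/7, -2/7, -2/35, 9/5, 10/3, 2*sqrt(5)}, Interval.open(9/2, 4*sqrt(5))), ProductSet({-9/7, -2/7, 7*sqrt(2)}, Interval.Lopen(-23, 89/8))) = ProductSet({-9/7}, Interval.open(9/2, 4*sqrt(5)))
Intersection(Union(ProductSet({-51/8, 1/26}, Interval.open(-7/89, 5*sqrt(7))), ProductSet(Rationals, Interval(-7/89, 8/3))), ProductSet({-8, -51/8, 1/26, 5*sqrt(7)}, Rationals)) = Union(ProductSet({-51/8, 1/26}, Intersection(Interval.open(-7/89, 5*sqrt(7)), Rationals)), ProductSet({-8, -51/8, 1/26}, Intersection(Interval(-7/89, 8/3), Rationals)))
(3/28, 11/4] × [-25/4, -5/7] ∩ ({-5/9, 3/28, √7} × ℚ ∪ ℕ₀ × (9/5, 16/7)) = {√7} × (ℚ ∩ [-25/4, -5/7])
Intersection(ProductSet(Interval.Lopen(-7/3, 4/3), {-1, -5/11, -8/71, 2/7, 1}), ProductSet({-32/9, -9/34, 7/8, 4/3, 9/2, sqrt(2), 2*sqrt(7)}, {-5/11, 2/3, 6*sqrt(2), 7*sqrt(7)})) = ProductSet({-9/34, 7/8, 4/3}, {-5/11})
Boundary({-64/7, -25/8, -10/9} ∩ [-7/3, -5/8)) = {-10/9}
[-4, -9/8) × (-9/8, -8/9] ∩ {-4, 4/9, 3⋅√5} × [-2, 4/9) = {-4} × (-9/8, -8/9]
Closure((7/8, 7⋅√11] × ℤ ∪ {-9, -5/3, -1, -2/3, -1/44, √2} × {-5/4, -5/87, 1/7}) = ([7/8, 7⋅√11] × ℤ) ∪ ({-9, -5/3, -1, -2/3, -1/44, √2} × {-5/4, -5/87, 1/7})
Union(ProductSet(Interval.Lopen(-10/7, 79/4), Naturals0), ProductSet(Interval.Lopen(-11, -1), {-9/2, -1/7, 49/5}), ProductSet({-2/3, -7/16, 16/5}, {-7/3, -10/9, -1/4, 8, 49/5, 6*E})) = Union(ProductSet({-2/3, -7/16, 16/5}, {-7/3, -10/9, -1/4, 8, 49/5, 6*E}), ProductSet(Interval.Lopen(-11, -1), {-9/2, -1/7, 49/5}), ProductSet(Interval.Lopen(-10/7, 79/4), Naturals0))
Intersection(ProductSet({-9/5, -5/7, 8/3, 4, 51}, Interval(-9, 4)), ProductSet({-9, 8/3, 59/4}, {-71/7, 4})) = ProductSet({8/3}, {4})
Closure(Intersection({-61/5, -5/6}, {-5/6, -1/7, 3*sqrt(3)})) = {-5/6}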